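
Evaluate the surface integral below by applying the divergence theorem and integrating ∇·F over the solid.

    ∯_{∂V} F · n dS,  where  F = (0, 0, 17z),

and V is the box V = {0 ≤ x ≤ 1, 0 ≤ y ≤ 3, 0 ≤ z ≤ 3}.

By the divergence theorem,

    ∯_{∂V} F · n dS = ∭_V (∇ · F) dV.

Compute the divergence:
    ∇ · F = ∂F_x/∂x + ∂F_y/∂y + ∂F_z/∂z = 0 + 0 + 17 = 17.

V is a rectangular box, so dV = dx dy dz with 0 ≤ x ≤ 1, 0 ≤ y ≤ 3, 0 ≤ z ≤ 3.

Integrate (17) over V as an iterated integral:

    ∭_V (∇·F) dV = ∫_0^{1} ∫_0^{3} ∫_0^{3} (17) dz dy dx.

Inner (z from 0 to 3): 51.
Middle (y from 0 to 3): 153.
Outer (x from 0 to 1): 153.

Therefore ∯_{∂V} F · n dS = 153.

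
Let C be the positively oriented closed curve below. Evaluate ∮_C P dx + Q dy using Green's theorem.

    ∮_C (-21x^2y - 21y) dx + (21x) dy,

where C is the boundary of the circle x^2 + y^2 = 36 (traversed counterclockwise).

Green's theorem converts the closed line integral into a double integral over the enclosed region D:

    ∮_C P dx + Q dy = ∬_D (∂Q/∂x - ∂P/∂y) dA.

Here P = -21x^2y - 21y, Q = 21x, so

    ∂Q/∂x = 21,    ∂P/∂y = -21x^2 - 21,
    ∂Q/∂x - ∂P/∂y = 21x^2 + 42.

D is the region x^2 + y^2 ≤ 36. Evaluating the double integral:

In polar coordinates (x = r cos θ, y = r sin θ, dA = r dr dθ) the integrand becomes 21r^2cos(θ)^2 + 42, so

    ∬_D (21x^2 + 42) dA = ∫_0^{2π} ∫_0^{6} (21r^2cos(θ)^2 + 42) · r dr dθ.

Inner (r from 0 to 6): 6804cos(θ)^2 + 756.
Outer (θ from 0 to 2π): 8316π.

Therefore ∮_C P dx + Q dy = 8316π.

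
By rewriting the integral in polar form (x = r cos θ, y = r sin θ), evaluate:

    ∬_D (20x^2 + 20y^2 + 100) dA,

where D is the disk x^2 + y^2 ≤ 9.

The region D is 0 ≤ r ≤ 3, 0 ≤ θ ≤ 2π in polar coordinates, where x = r cos(θ), y = r sin(θ), and dA = r dr dθ.

Under the substitution, the integrand becomes 20r^2 + 100, so

    ∬_D (20x^2 + 20y^2 + 100) dA = ∫_{0}^{2π} ∫_{0}^{3} (20r^2 + 100) · r dr dθ.

Inner integral (in r): ∫_{0}^{3} (20r^2 + 100) · r dr = 855.

Outer integral (in θ): ∫_{0}^{2π} (855) dθ = 1710π.

Therefore ∬_D (20x^2 + 20y^2 + 100) dA = 1710π.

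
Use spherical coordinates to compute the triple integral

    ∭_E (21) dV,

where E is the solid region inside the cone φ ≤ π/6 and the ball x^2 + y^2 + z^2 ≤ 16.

In spherical coordinates, x = ρ sin(φ) cos(θ), y = ρ sin(φ) sin(θ), z = ρ cos(φ), and dV = ρ^2 sin(φ) dρ dφ dθ.

The integrand becomes 21, so

    ∭_E (21) dV = ∫_{0}^{2π} ∫_{0}^{π/6} ∫_{0}^{4} (21) · ρ^2 sin(φ) dρ dφ dθ.

Inner (ρ): 448sin(φ).
Middle (φ): 448 - 224sqrt(3).
Outer (θ): 448π (2 - sqrt(3)).

Therefore the triple integral equals 448π (2 - sqrt(3)).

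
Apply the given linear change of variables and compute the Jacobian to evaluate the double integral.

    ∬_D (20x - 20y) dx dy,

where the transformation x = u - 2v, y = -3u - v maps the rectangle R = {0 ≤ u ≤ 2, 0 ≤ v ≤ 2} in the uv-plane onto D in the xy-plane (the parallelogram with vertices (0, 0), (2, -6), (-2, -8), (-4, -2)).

Compute the Jacobian determinant of (x, y) with respect to (u, v):

    ∂(x,y)/∂(u,v) = | 1  -2 | = (1)(-1) - (-2)(-3) = -7.
                   | -3  -1 |

Its absolute value is |J| = 7 (the area scaling factor).

Substituting x = u - 2v, y = -3u - v into the integrand,

    20x - 20y → 80u - 20v,

so the integral becomes

    ∬_R (80u - 20v) · |J| du dv = ∫_0^2 ∫_0^2 (560u - 140v) dv du.

Inner (v): 1120u - 280.
Outer (u): 1680.

Therefore ∬_D (20x - 20y) dx dy = 1680.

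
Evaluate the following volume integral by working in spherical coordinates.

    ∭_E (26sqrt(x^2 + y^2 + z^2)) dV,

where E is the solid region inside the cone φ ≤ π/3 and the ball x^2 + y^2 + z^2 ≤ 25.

In spherical coordinates, x = ρ sin(φ) cos(θ), y = ρ sin(φ) sin(θ), z = ρ cos(φ), and dV = ρ^2 sin(φ) dρ dφ dθ.

The integrand becomes 26ρ, so

    ∭_E (26sqrt(x^2 + y^2 + z^2)) dV = ∫_{0}^{2π} ∫_{0}^{π/3} ∫_{0}^{5} (26ρ) · ρ^2 sin(φ) dρ dφ dθ.

Inner (ρ): 8125sin(φ)/2.
Middle (φ): 8125/4.
Outer (θ): 8125π/2.

Therefore the triple integral equals 8125π/2.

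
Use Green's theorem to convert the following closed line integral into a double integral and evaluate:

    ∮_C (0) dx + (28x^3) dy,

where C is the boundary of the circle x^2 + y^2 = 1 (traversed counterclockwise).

Green's theorem converts the closed line integral into a double integral over the enclosed region D:

    ∮_C P dx + Q dy = ∬_D (∂Q/∂x - ∂P/∂y) dA.

Here P = 0, Q = 28x^3, so

    ∂Q/∂x = 84x^2,    ∂P/∂y = 0,
    ∂Q/∂x - ∂P/∂y = 84x^2.

D is the region x^2 + y^2 ≤ 1. Evaluating the double integral:

In polar coordinates (x = r cos θ, y = r sin θ, dA = r dr dθ) the integrand becomes 84r^2cos(θ)^2, so

    ∬_D (84x^2) dA = ∫_0^{2π} ∫_0^{1} (84r^2cos(θ)^2) · r dr dθ.

Inner (r from 0 to 1): 21cos(θ)^2.
Outer (θ from 0 to 2π): 21π.

Therefore ∮_C P dx + Q dy = 21π.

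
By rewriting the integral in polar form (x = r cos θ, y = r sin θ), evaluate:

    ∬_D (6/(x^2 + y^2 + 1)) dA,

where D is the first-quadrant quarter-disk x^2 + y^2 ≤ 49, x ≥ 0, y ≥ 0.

The region D is 0 ≤ r ≤ 7, 0 ≤ θ ≤ π/2 in polar coordinates, where x = r cos(θ), y = r sin(θ), and dA = r dr dθ.

Under the substitution, the integrand becomes 6/(r^2 + 1), so

    ∬_D (6/(x^2 + y^2 + 1)) dA = ∫_{0}^{π/2} ∫_{0}^{7} (6/(r^2 + 1)) · r dr dθ.

Inner integral (in r): ∫_{0}^{7} (6/(r^2 + 1)) · r dr = log(125000).

Outer integral (in θ): ∫_{0}^{π/2} (log(125000)) dθ = log(125000^(π/2)).

Therefore ∬_D (6/(x^2 + y^2 + 1)) dA = log(125000^(π/2)).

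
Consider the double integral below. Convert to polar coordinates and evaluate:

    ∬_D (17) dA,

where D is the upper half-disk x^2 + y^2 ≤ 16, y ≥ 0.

The region D is 0 ≤ r ≤ 4, 0 ≤ θ ≤ π in polar coordinates, where x = r cos(θ), y = r sin(θ), and dA = r dr dθ.

Under the substitution, the integrand becomes 17, so

    ∬_D (17) dA = ∫_{0}^{π} ∫_{0}^{4} (17) · r dr dθ.

Inner integral (in r): ∫_{0}^{4} (17) · r dr = 136.

Outer integral (in θ): ∫_{0}^{π} (136) dθ = 136π.

Therefore ∬_D (17) dA = 136π.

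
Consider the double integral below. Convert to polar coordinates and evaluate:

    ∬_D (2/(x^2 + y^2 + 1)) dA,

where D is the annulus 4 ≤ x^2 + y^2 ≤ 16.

The region D is 2 ≤ r ≤ 4, 0 ≤ θ ≤ 2π in polar coordinates, where x = r cos(θ), y = r sin(θ), and dA = r dr dθ.

Under the substitution, the integrand becomes 2/(r^2 + 1), so

    ∬_D (2/(x^2 + y^2 + 1)) dA = ∫_{0}^{2π} ∫_{2}^{4} (2/(r^2 + 1)) · r dr dθ.

Inner integral (in r): ∫_{2}^{4} (2/(r^2 + 1)) · r dr = log(17/5).

Outer integral (in θ): ∫_{0}^{2π} (log(17/5)) dθ = log((17/5)^(2π)).

Therefore ∬_D (2/(x^2 + y^2 + 1)) dA = log((17/5)^(2π)).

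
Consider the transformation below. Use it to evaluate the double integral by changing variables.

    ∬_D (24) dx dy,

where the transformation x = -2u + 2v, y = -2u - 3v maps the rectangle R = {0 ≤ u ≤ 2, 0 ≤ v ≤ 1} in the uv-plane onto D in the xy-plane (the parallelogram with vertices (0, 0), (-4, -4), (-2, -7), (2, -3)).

Compute the Jacobian determinant of (x, y) with respect to (u, v):

    ∂(x,y)/∂(u,v) = | -2  2 | = (-2)(-3) - (2)(-2) = 10.
                   | -2  -3 |

Its absolute value is |J| = 10 (the area scaling factor).

Substituting x = -2u + 2v, y = -2u - 3v into the integrand,

    24 → 24,

so the integral becomes

    ∬_R (24) · |J| du dv = ∫_0^2 ∫_0^1 (240) dv du.

Inner (v): 240.
Outer (u): 480.

Therefore ∬_D (24) dx dy = 480.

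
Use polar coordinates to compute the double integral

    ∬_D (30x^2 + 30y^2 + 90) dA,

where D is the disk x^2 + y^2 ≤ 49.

The region D is 0 ≤ r ≤ 7, 0 ≤ θ ≤ 2π in polar coordinates, where x = r cos(θ), y = r sin(θ), and dA = r dr dθ.

Under the substitution, the integrand becomes 30r^2 + 90, so

    ∬_D (30x^2 + 30y^2 + 90) dA = ∫_{0}^{2π} ∫_{0}^{7} (30r^2 + 90) · r dr dθ.

Inner integral (in r): ∫_{0}^{7} (30r^2 + 90) · r dr = 40425/2.

Outer integral (in θ): ∫_{0}^{2π} (40425/2) dθ = 40425π.

Therefore ∬_D (30x^2 + 30y^2 + 90) dA = 40425π.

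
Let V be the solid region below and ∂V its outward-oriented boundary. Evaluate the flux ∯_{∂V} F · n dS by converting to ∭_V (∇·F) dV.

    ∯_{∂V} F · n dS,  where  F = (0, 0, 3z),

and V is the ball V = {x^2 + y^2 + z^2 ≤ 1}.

By the divergence theorem,

    ∯_{∂V} F · n dS = ∭_V (∇ · F) dV.

Compute the divergence:
    ∇ · F = ∂F_x/∂x + ∂F_y/∂y + ∂F_z/∂z = 0 + 0 + 3 = 3.

In spherical coordinates, x = ρ sin(φ) cos(θ), y = ρ sin(φ) sin(θ), z = ρ cos(φ), dV = ρ^2 sin(φ) dρ dφ dθ, with 0 ≤ ρ ≤ 1, 0 ≤ φ ≤ π, 0 ≤ θ ≤ 2π.

The integrand, after substitution and multiplying by the volume element, becomes (3) · ρ^2 sin(φ), so

    ∭_V (∇·F) dV = ∫_0^{2π} ∫_0^{π} ∫_0^{1} (3) · ρ^2 sin(φ) dρ dφ dθ.

Inner (ρ from 0 to 1): sin(φ).
Middle (φ from 0 to π): 2.
Outer (θ from 0 to 2π): 4π.

Therefore ∯_{∂V} F · n dS = 4π.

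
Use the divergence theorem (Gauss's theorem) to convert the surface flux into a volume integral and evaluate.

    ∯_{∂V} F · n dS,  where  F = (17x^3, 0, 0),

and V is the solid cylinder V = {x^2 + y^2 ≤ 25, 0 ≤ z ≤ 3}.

By the divergence theorem,

    ∯_{∂V} F · n dS = ∭_V (∇ · F) dV.

Compute the divergence:
    ∇ · F = ∂F_x/∂x + ∂F_y/∂y + ∂F_z/∂z = 51x^2 + 0 + 0 = 51x^2.

In cylindrical coordinates, x = r cos(θ), y = r sin(θ), z = z, dV = r dr dθ dz, with 0 ≤ r ≤ 5, 0 ≤ θ ≤ 2π, 0 ≤ z ≤ 3.

The integrand, after substitution and multiplying by the volume element, becomes (51r^2cos(θ)^2) · r, so

    ∭_V (∇·F) dV = ∫_0^{2π} ∫_0^{5} ∫_0^{3} (51r^2cos(θ)^2) · r dz dr dθ.

Inner (z from 0 to 3): 153r^3cos(θ)^2.
Middle (r from 0 to 5): 95625cos(θ)^2/4.
Outer (θ from 0 to 2π): 95625π/4.

Therefore ∯_{∂V} F · n dS = 95625π/4.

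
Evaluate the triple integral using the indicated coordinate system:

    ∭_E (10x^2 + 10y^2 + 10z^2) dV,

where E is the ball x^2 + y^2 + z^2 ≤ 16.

In spherical coordinates, x = ρ sin(φ) cos(θ), y = ρ sin(φ) sin(θ), z = ρ cos(φ), and dV = ρ^2 sin(φ) dρ dφ dθ.

The integrand becomes 10ρ^2, so

    ∭_E (10x^2 + 10y^2 + 10z^2) dV = ∫_{0}^{2π} ∫_{0}^{π} ∫_{0}^{4} (10ρ^2) · ρ^2 sin(φ) dρ dφ dθ.

Inner (ρ): 2048sin(φ).
Middle (φ): 4096.
Outer (θ): 8192π.

Therefore the triple integral equals 8192π.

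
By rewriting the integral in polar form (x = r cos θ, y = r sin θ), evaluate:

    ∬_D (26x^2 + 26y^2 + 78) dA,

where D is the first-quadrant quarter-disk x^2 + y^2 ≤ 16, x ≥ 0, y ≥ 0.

The region D is 0 ≤ r ≤ 4, 0 ≤ θ ≤ π/2 in polar coordinates, where x = r cos(θ), y = r sin(θ), and dA = r dr dθ.

Under the substitution, the integrand becomes 26r^2 + 78, so

    ∬_D (26x^2 + 26y^2 + 78) dA = ∫_{0}^{π/2} ∫_{0}^{4} (26r^2 + 78) · r dr dθ.

Inner integral (in r): ∫_{0}^{4} (26r^2 + 78) · r dr = 2288.

Outer integral (in θ): ∫_{0}^{π/2} (2288) dθ = 1144π.

Therefore ∬_D (26x^2 + 26y^2 + 78) dA = 1144π.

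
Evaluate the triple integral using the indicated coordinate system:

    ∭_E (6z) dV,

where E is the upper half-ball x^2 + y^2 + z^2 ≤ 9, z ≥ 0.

In spherical coordinates, x = ρ sin(φ) cos(θ), y = ρ sin(φ) sin(θ), z = ρ cos(φ), and dV = ρ^2 sin(φ) dρ dφ dθ.

The integrand becomes 6ρ cos(φ), so

    ∭_E (6z) dV = ∫_{0}^{2π} ∫_{0}^{π/2} ∫_{0}^{3} (6ρ cos(φ)) · ρ^2 sin(φ) dρ dφ dθ.

Inner (ρ): 243sin(2φ)/4.
Middle (φ): 243/4.
Outer (θ): 243π/2.

Therefore the triple integral equals 243π/2.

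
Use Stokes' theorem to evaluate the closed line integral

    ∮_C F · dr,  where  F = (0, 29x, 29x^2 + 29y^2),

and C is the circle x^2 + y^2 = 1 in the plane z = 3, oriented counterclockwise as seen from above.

Let S be the flat disk x^2 + y^2 ≤ 1 in the plane z = 3, with upward unit normal n̂ = ẑ. By Stokes' theorem,

    ∮_C F · dr = ∬_S (∇ × F) · n̂ dS = ∬_D (curl F)_z dA,

where D is the disk x^2 + y^2 ≤ 1.

Compute the curl of F = (0, 29x, 29x^2 + 29y^2):
    (∇ × F)_x = ∂F_z/∂y - ∂F_y/∂z = 58y,
    (∇ × F)_y = ∂F_x/∂z - ∂F_z/∂x = -58x,
    (∇ × F)_z = ∂F_y/∂x - ∂F_x/∂y = 29.

On z = 3, (curl F)_z = 29.

Convert to polar (x = r cos θ, y = r sin θ, dA = r dr dθ); the integrand becomes 29, so

    ∬_D (curl F)_z dA = ∫_0^{2π} ∫_0^{1} (29) · r dr dθ.

Inner (r from 0 to 1): 29/2.
Outer (θ from 0 to 2π): 29π.

Therefore ∮_C F · dr = 29π.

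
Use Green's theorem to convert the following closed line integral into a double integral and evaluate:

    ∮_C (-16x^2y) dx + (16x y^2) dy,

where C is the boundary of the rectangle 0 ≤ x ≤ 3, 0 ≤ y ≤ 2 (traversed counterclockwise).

Green's theorem converts the closed line integral into a double integral over the enclosed region D:

    ∮_C P dx + Q dy = ∬_D (∂Q/∂x - ∂P/∂y) dA.

Here P = -16x^2y, Q = 16x y^2, so

    ∂Q/∂x = 16y^2,    ∂P/∂y = -16x^2,
    ∂Q/∂x - ∂P/∂y = 16x^2 + 16y^2.

D is the region 0 ≤ x ≤ 3, 0 ≤ y ≤ 2. Evaluating the double integral:

    ∬_D (16x^2 + 16y^2) dA = ∫_0^{3} ∫_0^{2} (16x^2 + 16y^2) dy dx.

Inner (y from 0 to 2): 32x^2 + 128/3.
Outer (x from 0 to 3): 416.

Therefore ∮_C P dx + Q dy = 416.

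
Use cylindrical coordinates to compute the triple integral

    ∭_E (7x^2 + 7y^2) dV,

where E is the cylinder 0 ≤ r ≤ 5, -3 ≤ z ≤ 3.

In cylindrical coordinates, x = r cos(θ), y = r sin(θ), z = z, and dV = r dr dθ dz.

The integrand becomes 7r^2, so

    ∭_E (7x^2 + 7y^2) dV = ∫_{0}^{2π} ∫_{0}^{5} ∫_{-3}^{3} (7r^2) · r dz dr dθ.

Inner (z): 42r^3.
Middle (r from 0 to 5): 13125/2.
Outer (θ): 13125π.

Therefore the triple integral equals 13125π.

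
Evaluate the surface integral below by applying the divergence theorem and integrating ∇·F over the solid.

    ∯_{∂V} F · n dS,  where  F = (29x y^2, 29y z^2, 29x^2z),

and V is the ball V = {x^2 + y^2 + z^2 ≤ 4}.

By the divergence theorem,

    ∯_{∂V} F · n dS = ∭_V (∇ · F) dV.

Compute the divergence:
    ∇ · F = ∂F_x/∂x + ∂F_y/∂y + ∂F_z/∂z = 29y^2 + 29z^2 + 29x^2 = 29x^2 + 29y^2 + 29z^2.

In spherical coordinates, x = ρ sin(φ) cos(θ), y = ρ sin(φ) sin(θ), z = ρ cos(φ), dV = ρ^2 sin(φ) dρ dφ dθ, with 0 ≤ ρ ≤ 2, 0 ≤ φ ≤ π, 0 ≤ θ ≤ 2π.

The integrand, after substitution and multiplying by the volume element, becomes (29ρ^2) · ρ^2 sin(φ), so

    ∭_V (∇·F) dV = ∫_0^{2π} ∫_0^{π} ∫_0^{2} (29ρ^2) · ρ^2 sin(φ) dρ dφ dθ.

Inner (ρ from 0 to 2): 928sin(φ)/5.
Middle (φ from 0 to π): 1856/5.
Outer (θ from 0 to 2π): 3712π/5.

Therefore ∯_{∂V} F · n dS = 3712π/5.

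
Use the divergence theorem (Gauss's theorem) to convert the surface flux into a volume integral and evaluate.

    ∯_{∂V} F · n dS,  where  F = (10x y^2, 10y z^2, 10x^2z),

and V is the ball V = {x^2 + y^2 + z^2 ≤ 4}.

By the divergence theorem,

    ∯_{∂V} F · n dS = ∭_V (∇ · F) dV.

Compute the divergence:
    ∇ · F = ∂F_x/∂x + ∂F_y/∂y + ∂F_z/∂z = 10y^2 + 10z^2 + 10x^2 = 10x^2 + 10y^2 + 10z^2.

In spherical coordinates, x = ρ sin(φ) cos(θ), y = ρ sin(φ) sin(θ), z = ρ cos(φ), dV = ρ^2 sin(φ) dρ dφ dθ, with 0 ≤ ρ ≤ 2, 0 ≤ φ ≤ π, 0 ≤ θ ≤ 2π.

The integrand, after substitution and multiplying by the volume element, becomes (10ρ^2) · ρ^2 sin(φ), so

    ∭_V (∇·F) dV = ∫_0^{2π} ∫_0^{π} ∫_0^{2} (10ρ^2) · ρ^2 sin(φ) dρ dφ dθ.

Inner (ρ from 0 to 2): 64sin(φ).
Middle (φ from 0 to π): 128.
Outer (θ from 0 to 2π): 256π.

Therefore ∯_{∂V} F · n dS = 256π.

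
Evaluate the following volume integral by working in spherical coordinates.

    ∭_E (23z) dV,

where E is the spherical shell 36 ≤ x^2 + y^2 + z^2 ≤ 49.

In spherical coordinates, x = ρ sin(φ) cos(θ), y = ρ sin(φ) sin(θ), z = ρ cos(φ), and dV = ρ^2 sin(φ) dρ dφ dθ.

The integrand becomes 23ρ cos(φ), so

    ∭_E (23z) dV = ∫_{0}^{2π} ∫_{0}^{π} ∫_{6}^{7} (23ρ cos(φ)) · ρ^2 sin(φ) dρ dφ dθ.

Inner (ρ): 25415sin(2φ)/8.
Middle (φ): 0.
Outer (θ): 0.

Therefore the triple integral equals 0.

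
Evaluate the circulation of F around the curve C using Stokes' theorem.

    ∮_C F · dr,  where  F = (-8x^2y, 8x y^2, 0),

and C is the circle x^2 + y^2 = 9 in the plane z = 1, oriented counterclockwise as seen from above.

Let S be the flat disk x^2 + y^2 ≤ 9 in the plane z = 1, with upward unit normal n̂ = ẑ. By Stokes' theorem,

    ∮_C F · dr = ∬_S (∇ × F) · n̂ dS = ∬_D (curl F)_z dA,

where D is the disk x^2 + y^2 ≤ 9.

Compute the curl of F = (-8x^2y, 8x y^2, 0):
    (∇ × F)_x = ∂F_z/∂y - ∂F_y/∂z = 0,
    (∇ × F)_y = ∂F_x/∂z - ∂F_z/∂x = 0,
    (∇ × F)_z = ∂F_y/∂x - ∂F_x/∂y = 8x^2 + 8y^2.

On z = 1, (curl F)_z = 8x^2 + 8y^2.

Convert to polar (x = r cos θ, y = r sin θ, dA = r dr dθ); the integrand becomes 8r^2, so

    ∬_D (curl F)_z dA = ∫_0^{2π} ∫_0^{3} (8r^2) · r dr dθ.

Inner (r from 0 to 3): 162.
Outer (θ from 0 to 2π): 324π.

Therefore ∮_C F · dr = 324π.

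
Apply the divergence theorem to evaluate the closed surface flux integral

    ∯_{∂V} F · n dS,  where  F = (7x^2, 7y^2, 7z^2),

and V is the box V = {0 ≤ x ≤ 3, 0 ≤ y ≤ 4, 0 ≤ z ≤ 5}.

By the divergence theorem,

    ∯_{∂V} F · n dS = ∭_V (∇ · F) dV.

Compute the divergence:
    ∇ · F = ∂F_x/∂x + ∂F_y/∂y + ∂F_z/∂z = 14x + 14y + 14z.

V is a rectangular box, so dV = dx dy dz with 0 ≤ x ≤ 3, 0 ≤ y ≤ 4, 0 ≤ z ≤ 5.

Integrate (14x + 14y + 14z) over V as an iterated integral:

    ∭_V (∇·F) dV = ∫_0^{3} ∫_0^{4} ∫_0^{5} (14x + 14y + 14z) dz dy dx.

Inner (z from 0 to 5): 70x + 70y + 175.
Middle (y from 0 to 4): 280x + 1260.
Outer (x from 0 to 3): 5040.

Therefore ∯_{∂V} F · n dS = 5040.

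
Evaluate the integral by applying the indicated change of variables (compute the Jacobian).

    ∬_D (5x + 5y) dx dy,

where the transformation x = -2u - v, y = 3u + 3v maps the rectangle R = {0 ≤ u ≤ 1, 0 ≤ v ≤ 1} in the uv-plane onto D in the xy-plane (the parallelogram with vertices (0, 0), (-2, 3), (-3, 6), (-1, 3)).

Compute the Jacobian determinant of (x, y) with respect to (u, v):

    ∂(x,y)/∂(u,v) = | -2  -1 | = (-2)(3) - (-1)(3) = -3.
                   | 3  3 |

Its absolute value is |J| = 3 (the area scaling factor).

Substituting x = -2u - v, y = 3u + 3v into the integrand,

    5x + 5y → 5u + 10v,

so the integral becomes

    ∬_R (5u + 10v) · |J| du dv = ∫_0^1 ∫_0^1 (15u + 30v) dv du.

Inner (v): 15u + 15.
Outer (u): 45/2.

Therefore ∬_D (5x + 5y) dx dy = 45/2.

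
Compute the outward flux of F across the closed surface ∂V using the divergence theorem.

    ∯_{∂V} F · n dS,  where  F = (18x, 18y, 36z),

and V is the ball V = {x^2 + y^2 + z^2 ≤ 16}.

By the divergence theorem,

    ∯_{∂V} F · n dS = ∭_V (∇ · F) dV.

Compute the divergence:
    ∇ · F = ∂F_x/∂x + ∂F_y/∂y + ∂F_z/∂z = 18 + 18 + 36 = 72.

In spherical coordinates, x = ρ sin(φ) cos(θ), y = ρ sin(φ) sin(θ), z = ρ cos(φ), dV = ρ^2 sin(φ) dρ dφ dθ, with 0 ≤ ρ ≤ 4, 0 ≤ φ ≤ π, 0 ≤ θ ≤ 2π.

The integrand, after substitution and multiplying by the volume element, becomes (72) · ρ^2 sin(φ), so

    ∭_V (∇·F) dV = ∫_0^{2π} ∫_0^{π} ∫_0^{4} (72) · ρ^2 sin(φ) dρ dφ dθ.

Inner (ρ from 0 to 4): 1536sin(φ).
Middle (φ from 0 to π): 3072.
Outer (θ from 0 to 2π): 6144π.

Therefore ∯_{∂V} F · n dS = 6144π.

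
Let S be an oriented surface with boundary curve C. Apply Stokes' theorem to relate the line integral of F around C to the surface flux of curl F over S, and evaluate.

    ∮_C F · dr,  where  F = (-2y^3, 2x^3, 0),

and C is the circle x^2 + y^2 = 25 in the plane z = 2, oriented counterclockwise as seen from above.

Let S be the flat disk x^2 + y^2 ≤ 25 in the plane z = 2, with upward unit normal n̂ = ẑ. By Stokes' theorem,

    ∮_C F · dr = ∬_S (∇ × F) · n̂ dS = ∬_D (curl F)_z dA,

where D is the disk x^2 + y^2 ≤ 25.

Compute the curl of F = (-2y^3, 2x^3, 0):
    (∇ × F)_x = ∂F_z/∂y - ∂F_y/∂z = 0,
    (∇ × F)_y = ∂F_x/∂z - ∂F_z/∂x = 0,
    (∇ × F)_z = ∂F_y/∂x - ∂F_x/∂y = 6x^2 + 6y^2.

On z = 2, (curl F)_z = 6x^2 + 6y^2.

Convert to polar (x = r cos θ, y = r sin θ, dA = r dr dθ); the integrand becomes 6r^2, so

    ∬_D (curl F)_z dA = ∫_0^{2π} ∫_0^{5} (6r^2) · r dr dθ.

Inner (r from 0 to 5): 1875/2.
Outer (θ from 0 to 2π): 1875π.

Therefore ∮_C F · dr = 1875π.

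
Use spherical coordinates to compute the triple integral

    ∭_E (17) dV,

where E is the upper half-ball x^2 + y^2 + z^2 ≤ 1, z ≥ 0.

In spherical coordinates, x = ρ sin(φ) cos(θ), y = ρ sin(φ) sin(θ), z = ρ cos(φ), and dV = ρ^2 sin(φ) dρ dφ dθ.

The integrand becomes 17, so

    ∭_E (17) dV = ∫_{0}^{2π} ∫_{0}^{π/2} ∫_{0}^{1} (17) · ρ^2 sin(φ) dρ dφ dθ.

Inner (ρ): 17sin(φ)/3.
Middle (φ): 17/3.
Outer (θ): 34π/3.

Therefore the triple integral equals 34π/3.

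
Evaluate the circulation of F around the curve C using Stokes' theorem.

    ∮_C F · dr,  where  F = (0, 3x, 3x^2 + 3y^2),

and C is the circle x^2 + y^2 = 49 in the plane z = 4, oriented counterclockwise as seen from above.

Let S be the flat disk x^2 + y^2 ≤ 49 in the plane z = 4, with upward unit normal n̂ = ẑ. By Stokes' theorem,

    ∮_C F · dr = ∬_S (∇ × F) · n̂ dS = ∬_D (curl F)_z dA,

where D is the disk x^2 + y^2 ≤ 49.

Compute the curl of F = (0, 3x, 3x^2 + 3y^2):
    (∇ × F)_x = ∂F_z/∂y - ∂F_y/∂z = 6y,
    (∇ × F)_y = ∂F_x/∂z - ∂F_z/∂x = -6x,
    (∇ × F)_z = ∂F_y/∂x - ∂F_x/∂y = 3.

On z = 4, (curl F)_z = 3.

Convert to polar (x = r cos θ, y = r sin θ, dA = r dr dθ); the integrand becomes 3, so

    ∬_D (curl F)_z dA = ∫_0^{2π} ∫_0^{7} (3) · r dr dθ.

Inner (r from 0 to 7): 147/2.
Outer (θ from 0 to 2π): 147π.

Therefore ∮_C F · dr = 147π.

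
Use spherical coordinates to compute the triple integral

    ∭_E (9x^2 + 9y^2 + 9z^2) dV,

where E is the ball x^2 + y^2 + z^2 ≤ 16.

In spherical coordinates, x = ρ sin(φ) cos(θ), y = ρ sin(φ) sin(θ), z = ρ cos(φ), and dV = ρ^2 sin(φ) dρ dφ dθ.

The integrand becomes 9ρ^2, so

    ∭_E (9x^2 + 9y^2 + 9z^2) dV = ∫_{0}^{2π} ∫_{0}^{π} ∫_{0}^{4} (9ρ^2) · ρ^2 sin(φ) dρ dφ dθ.

Inner (ρ): 9216sin(φ)/5.
Middle (φ): 18432/5.
Outer (θ): 36864π/5.

Therefore the triple integral equals 36864π/5.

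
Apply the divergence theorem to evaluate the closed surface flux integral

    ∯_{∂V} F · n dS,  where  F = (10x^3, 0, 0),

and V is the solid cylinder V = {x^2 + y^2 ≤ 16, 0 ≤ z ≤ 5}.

By the divergence theorem,

    ∯_{∂V} F · n dS = ∭_V (∇ · F) dV.

Compute the divergence:
    ∇ · F = ∂F_x/∂x + ∂F_y/∂y + ∂F_z/∂z = 30x^2 + 0 + 0 = 30x^2.

In cylindrical coordinates, x = r cos(θ), y = r sin(θ), z = z, dV = r dr dθ dz, with 0 ≤ r ≤ 4, 0 ≤ θ ≤ 2π, 0 ≤ z ≤ 5.

The integrand, after substitution and multiplying by the volume element, becomes (30r^2cos(θ)^2) · r, so

    ∭_V (∇·F) dV = ∫_0^{2π} ∫_0^{4} ∫_0^{5} (30r^2cos(θ)^2) · r dz dr dθ.

Inner (z from 0 to 5): 150r^3cos(θ)^2.
Middle (r from 0 to 4): 9600cos(θ)^2.
Outer (θ from 0 to 2π): 9600π.

Therefore ∯_{∂V} F · n dS = 9600π.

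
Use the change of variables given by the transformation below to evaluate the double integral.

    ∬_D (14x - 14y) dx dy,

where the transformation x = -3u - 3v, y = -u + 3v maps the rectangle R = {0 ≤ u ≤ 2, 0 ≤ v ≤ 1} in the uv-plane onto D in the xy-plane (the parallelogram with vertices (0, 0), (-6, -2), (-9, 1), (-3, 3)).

Compute the Jacobian determinant of (x, y) with respect to (u, v):

    ∂(x,y)/∂(u,v) = | -3  -3 | = (-3)(3) - (-3)(-1) = -12.
                   | -1  3 |

Its absolute value is |J| = 12 (the area scaling factor).

Substituting x = -3u - 3v, y = -u + 3v into the integrand,

    14x - 14y → -28u - 84v,

so the integral becomes

    ∬_R (-28u - 84v) · |J| du dv = ∫_0^2 ∫_0^1 (-336u - 1008v) dv du.

Inner (v): -336u - 504.
Outer (u): -1680.

Therefore ∬_D (14x - 14y) dx dy = -1680.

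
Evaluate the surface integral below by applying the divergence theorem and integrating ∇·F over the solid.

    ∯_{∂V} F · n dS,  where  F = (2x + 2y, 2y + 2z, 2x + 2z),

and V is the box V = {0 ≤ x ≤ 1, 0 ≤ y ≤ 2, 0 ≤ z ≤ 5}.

By the divergence theorem,

    ∯_{∂V} F · n dS = ∭_V (∇ · F) dV.

Compute the divergence:
    ∇ · F = ∂F_x/∂x + ∂F_y/∂y + ∂F_z/∂z = 2 + 2 + 2 = 6.

V is a rectangular box, so dV = dx dy dz with 0 ≤ x ≤ 1, 0 ≤ y ≤ 2, 0 ≤ z ≤ 5.

Integrate (6) over V as an iterated integral:

    ∭_V (∇·F) dV = ∫_0^{1} ∫_0^{2} ∫_0^{5} (6) dz dy dx.

Inner (z from 0 to 5): 30.
Middle (y from 0 to 2): 60.
Outer (x from 0 to 1): 60.

Therefore ∯_{∂V} F · n dS = 60.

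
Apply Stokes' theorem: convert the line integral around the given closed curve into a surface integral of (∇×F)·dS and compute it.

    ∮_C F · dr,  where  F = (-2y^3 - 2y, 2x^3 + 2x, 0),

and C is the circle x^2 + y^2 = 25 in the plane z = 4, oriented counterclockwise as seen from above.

Let S be the flat disk x^2 + y^2 ≤ 25 in the plane z = 4, with upward unit normal n̂ = ẑ. By Stokes' theorem,

    ∮_C F · dr = ∬_S (∇ × F) · n̂ dS = ∬_D (curl F)_z dA,

where D is the disk x^2 + y^2 ≤ 25.

Compute the curl of F = (-2y^3 - 2y, 2x^3 + 2x, 0):
    (∇ × F)_x = ∂F_z/∂y - ∂F_y/∂z = 0,
    (∇ × F)_y = ∂F_x/∂z - ∂F_z/∂x = 0,
    (∇ × F)_z = ∂F_y/∂x - ∂F_x/∂y = 6x^2 + 6y^2 + 4.

On z = 4, (curl F)_z = 6x^2 + 6y^2 + 4.

Convert to polar (x = r cos θ, y = r sin θ, dA = r dr dθ); the integrand becomes 6r^2 + 4, so

    ∬_D (curl F)_z dA = ∫_0^{2π} ∫_0^{5} (6r^2 + 4) · r dr dθ.

Inner (r from 0 to 5): 1975/2.
Outer (θ from 0 to 2π): 1975π.

Therefore ∮_C F · dr = 1975π.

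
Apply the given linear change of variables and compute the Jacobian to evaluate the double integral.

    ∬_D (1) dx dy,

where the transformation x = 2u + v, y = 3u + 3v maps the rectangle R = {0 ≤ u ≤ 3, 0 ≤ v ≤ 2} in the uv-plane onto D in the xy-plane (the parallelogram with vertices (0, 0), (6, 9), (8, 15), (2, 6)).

Compute the Jacobian determinant of (x, y) with respect to (u, v):

    ∂(x,y)/∂(u,v) = | 2  1 | = (2)(3) - (1)(3) = 3.
                   | 3  3 |

Its absolute value is |J| = 3 (the area scaling factor).

Substituting x = 2u + v, y = 3u + 3v into the integrand,

    1 → 1,

so the integral becomes

    ∬_R (1) · |J| du dv = ∫_0^3 ∫_0^2 (3) dv du.

Inner (v): 6.
Outer (u): 18.

Therefore ∬_D (1) dx dy = 18.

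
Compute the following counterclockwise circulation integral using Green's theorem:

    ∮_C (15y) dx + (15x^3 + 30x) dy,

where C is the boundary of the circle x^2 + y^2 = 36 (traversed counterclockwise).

Green's theorem converts the closed line integral into a double integral over the enclosed region D:

    ∮_C P dx + Q dy = ∬_D (∂Q/∂x - ∂P/∂y) dA.

Here P = 15y, Q = 15x^3 + 30x, so

    ∂Q/∂x = 45x^2 + 30,    ∂P/∂y = 15,
    ∂Q/∂x - ∂P/∂y = 45x^2 + 15.

D is the region x^2 + y^2 ≤ 36. Evaluating the double integral:

In polar coordinates (x = r cos θ, y = r sin θ, dA = r dr dθ) the integrand becomes 45r^2cos(θ)^2 + 15, so

    ∬_D (45x^2 + 15) dA = ∫_0^{2π} ∫_0^{6} (45r^2cos(θ)^2 + 15) · r dr dθ.

Inner (r from 0 to 6): 14580cos(θ)^2 + 270.
Outer (θ from 0 to 2π): 15120π.

Therefore ∮_C P dx + Q dy = 15120π.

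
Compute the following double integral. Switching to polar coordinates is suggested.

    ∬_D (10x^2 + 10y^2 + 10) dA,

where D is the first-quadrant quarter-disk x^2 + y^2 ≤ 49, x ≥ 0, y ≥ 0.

The region D is 0 ≤ r ≤ 7, 0 ≤ θ ≤ π/2 in polar coordinates, where x = r cos(θ), y = r sin(θ), and dA = r dr dθ.

Under the substitution, the integrand becomes 10r^2 + 10, so

    ∬_D (10x^2 + 10y^2 + 10) dA = ∫_{0}^{π/2} ∫_{0}^{7} (10r^2 + 10) · r dr dθ.

Inner integral (in r): ∫_{0}^{7} (10r^2 + 10) · r dr = 12495/2.

Outer integral (in θ): ∫_{0}^{π/2} (12495/2) dθ = 12495π/4.

Therefore ∬_D (10x^2 + 10y^2 + 10) dA = 12495π/4.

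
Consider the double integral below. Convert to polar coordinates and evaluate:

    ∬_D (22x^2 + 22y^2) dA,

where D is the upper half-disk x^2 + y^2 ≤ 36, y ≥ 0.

The region D is 0 ≤ r ≤ 6, 0 ≤ θ ≤ π in polar coordinates, where x = r cos(θ), y = r sin(θ), and dA = r dr dθ.

Under the substitution, the integrand becomes 22r^2, so

    ∬_D (22x^2 + 22y^2) dA = ∫_{0}^{π} ∫_{0}^{6} (22r^2) · r dr dθ.

Inner integral (in r): ∫_{0}^{6} (22r^2) · r dr = 7128.

Outer integral (in θ): ∫_{0}^{π} (7128) dθ = 7128π.

Therefore ∬_D (22x^2 + 22y^2) dA = 7128π.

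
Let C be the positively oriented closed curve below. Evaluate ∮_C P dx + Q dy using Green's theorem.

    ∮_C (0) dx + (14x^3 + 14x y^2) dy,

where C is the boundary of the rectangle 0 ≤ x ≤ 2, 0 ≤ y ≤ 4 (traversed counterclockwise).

Green's theorem converts the closed line integral into a double integral over the enclosed region D:

    ∮_C P dx + Q dy = ∬_D (∂Q/∂x - ∂P/∂y) dA.

Here P = 0, Q = 14x^3 + 14x y^2, so

    ∂Q/∂x = 42x^2 + 14y^2,    ∂P/∂y = 0,
    ∂Q/∂x - ∂P/∂y = 42x^2 + 14y^2.

D is the region 0 ≤ x ≤ 2, 0 ≤ y ≤ 4. Evaluating the double integral:

    ∬_D (42x^2 + 14y^2) dA = ∫_0^{2} ∫_0^{4} (42x^2 + 14y^2) dy dx.

Inner (y from 0 to 4): 168x^2 + 896/3.
Outer (x from 0 to 2): 3136/3.

Therefore ∮_C P dx + Q dy = 3136/3.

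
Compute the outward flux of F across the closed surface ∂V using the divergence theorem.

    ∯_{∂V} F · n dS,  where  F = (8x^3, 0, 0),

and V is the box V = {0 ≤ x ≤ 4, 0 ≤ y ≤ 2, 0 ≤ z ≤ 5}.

By the divergence theorem,

    ∯_{∂V} F · n dS = ∭_V (∇ · F) dV.

Compute the divergence:
    ∇ · F = ∂F_x/∂x + ∂F_y/∂y + ∂F_z/∂z = 24x^2 + 0 + 0 = 24x^2.

V is a rectangular box, so dV = dx dy dz with 0 ≤ x ≤ 4, 0 ≤ y ≤ 2, 0 ≤ z ≤ 5.

Integrate (24x^2) over V as an iterated integral:

    ∭_V (∇·F) dV = ∫_0^{4} ∫_0^{2} ∫_0^{5} (24x^2) dz dy dx.

Inner (z from 0 to 5): 120x^2.
Middle (y from 0 to 2): 240x^2.
Outer (x from 0 to 4): 5120.

Therefore ∯_{∂V} F · n dS = 5120.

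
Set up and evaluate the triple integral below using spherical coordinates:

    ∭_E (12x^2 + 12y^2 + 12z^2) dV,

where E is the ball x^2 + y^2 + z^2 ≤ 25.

In spherical coordinates, x = ρ sin(φ) cos(θ), y = ρ sin(φ) sin(θ), z = ρ cos(φ), and dV = ρ^2 sin(φ) dρ dφ dθ.

The integrand becomes 12ρ^2, so

    ∭_E (12x^2 + 12y^2 + 12z^2) dV = ∫_{0}^{2π} ∫_{0}^{π} ∫_{0}^{5} (12ρ^2) · ρ^2 sin(φ) dρ dφ dθ.

Inner (ρ): 7500sin(φ).
Middle (φ): 15000.
Outer (θ): 30000π.

Therefore the triple integral equals 30000π.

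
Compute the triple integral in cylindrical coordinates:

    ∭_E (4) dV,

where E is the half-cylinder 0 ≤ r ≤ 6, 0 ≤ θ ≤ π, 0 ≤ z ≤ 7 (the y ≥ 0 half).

In cylindrical coordinates, x = r cos(θ), y = r sin(θ), z = z, and dV = r dr dθ dz.

The integrand becomes 4, so

    ∭_E (4) dV = ∫_{0}^{π} ∫_{0}^{6} ∫_{0}^{7} (4) · r dz dr dθ.

Inner (z): 28r.
Middle (r from 0 to 6): 504.
Outer (θ): 504π.

Therefore the triple integral equals 504π.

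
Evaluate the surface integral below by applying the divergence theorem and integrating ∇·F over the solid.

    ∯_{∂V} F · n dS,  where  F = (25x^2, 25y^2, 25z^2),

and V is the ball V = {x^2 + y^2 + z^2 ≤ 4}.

By the divergence theorem,

    ∯_{∂V} F · n dS = ∭_V (∇ · F) dV.

Compute the divergence:
    ∇ · F = ∂F_x/∂x + ∂F_y/∂y + ∂F_z/∂z = 50x + 50y + 50z.

In spherical coordinates, x = ρ sin(φ) cos(θ), y = ρ sin(φ) sin(θ), z = ρ cos(φ), dV = ρ^2 sin(φ) dρ dφ dθ, with 0 ≤ ρ ≤ 2, 0 ≤ φ ≤ π, 0 ≤ θ ≤ 2π.

The integrand, after substitution and multiplying by the volume element, becomes (50ρ (sqrt(2)sin(φ)sin(θ + π/4) + cos(φ))) · ρ^2 sin(φ), so

    ∭_V (∇·F) dV = ∫_0^{2π} ∫_0^{π} ∫_0^{2} (50ρ (sqrt(2)sin(φ)sin(θ + π/4) + cos(φ))) · ρ^2 sin(φ) dρ dφ dθ.

Inner (ρ from 0 to 2): 200(sqrt(2)sin(φ)sin(θ + π/4) + cos(φ))sin(φ).
Middle (φ from 0 to π): 100sqrt(2)π sin(θ + π/4).
Outer (θ from 0 to 2π): 0.

Therefore ∯_{∂V} F · n dS = 0.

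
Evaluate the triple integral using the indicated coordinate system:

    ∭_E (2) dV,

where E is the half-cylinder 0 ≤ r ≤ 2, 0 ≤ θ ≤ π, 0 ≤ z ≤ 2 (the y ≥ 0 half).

In cylindrical coordinates, x = r cos(θ), y = r sin(θ), z = z, and dV = r dr dθ dz.

The integrand becomes 2, so

    ∭_E (2) dV = ∫_{0}^{π} ∫_{0}^{2} ∫_{0}^{2} (2) · r dz dr dθ.

Inner (z): 4r.
Middle (r from 0 to 2): 8.
Outer (θ): 8π.

Therefore the triple integral equals 8π.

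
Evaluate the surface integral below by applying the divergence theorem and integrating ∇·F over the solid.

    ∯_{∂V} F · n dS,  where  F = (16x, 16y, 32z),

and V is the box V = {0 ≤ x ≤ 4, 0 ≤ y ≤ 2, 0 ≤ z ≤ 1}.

By the divergence theorem,

    ∯_{∂V} F · n dS = ∭_V (∇ · F) dV.

Compute the divergence:
    ∇ · F = ∂F_x/∂x + ∂F_y/∂y + ∂F_z/∂z = 16 + 16 + 32 = 64.

V is a rectangular box, so dV = dx dy dz with 0 ≤ x ≤ 4, 0 ≤ y ≤ 2, 0 ≤ z ≤ 1.

Integrate (64) over V as an iterated integral:

    ∭_V (∇·F) dV = ∫_0^{4} ∫_0^{2} ∫_0^{1} (64) dz dy dx.

Inner (z from 0 to 1): 64.
Middle (y from 0 to 2): 128.
Outer (x from 0 to 4): 512.

Therefore ∯_{∂V} F · n dS = 512.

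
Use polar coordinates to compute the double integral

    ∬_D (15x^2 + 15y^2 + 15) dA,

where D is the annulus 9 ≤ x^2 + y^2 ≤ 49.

The region D is 3 ≤ r ≤ 7, 0 ≤ θ ≤ 2π in polar coordinates, where x = r cos(θ), y = r sin(θ), and dA = r dr dθ.

Under the substitution, the integrand becomes 15r^2 + 15, so

    ∬_D (15x^2 + 15y^2 + 15) dA = ∫_{0}^{2π} ∫_{3}^{7} (15r^2 + 15) · r dr dθ.

Inner integral (in r): ∫_{3}^{7} (15r^2 + 15) · r dr = 9000.

Outer integral (in θ): ∫_{0}^{2π} (9000) dθ = 18000π.

Therefore ∬_D (15x^2 + 15y^2 + 15) dA = 18000π.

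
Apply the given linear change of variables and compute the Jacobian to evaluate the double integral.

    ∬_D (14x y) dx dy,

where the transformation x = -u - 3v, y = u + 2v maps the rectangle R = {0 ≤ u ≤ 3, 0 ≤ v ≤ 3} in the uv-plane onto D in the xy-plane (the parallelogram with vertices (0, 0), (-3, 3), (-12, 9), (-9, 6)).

Compute the Jacobian determinant of (x, y) with respect to (u, v):

    ∂(x,y)/∂(u,v) = | -1  -3 | = (-1)(2) - (-3)(1) = 1.
                   | 1  2 |

Its absolute value is |J| = 1 (the area scaling factor).

Substituting x = -u - 3v, y = u + 2v into the integrand,

    14x y → -14u^2 - 70u v - 84v^2,

so the integral becomes

    ∬_R (-14u^2 - 70u v - 84v^2) · |J| du dv = ∫_0^3 ∫_0^3 (-14u^2 - 70u v - 84v^2) dv du.

Inner (v): -42u^2 - 315u - 756.
Outer (u): -8127/2.

Therefore ∬_D (14x y) dx dy = -8127/2.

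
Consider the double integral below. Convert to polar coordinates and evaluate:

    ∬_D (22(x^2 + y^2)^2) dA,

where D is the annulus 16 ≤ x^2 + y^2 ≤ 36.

The region D is 4 ≤ r ≤ 6, 0 ≤ θ ≤ 2π in polar coordinates, where x = r cos(θ), y = r sin(θ), and dA = r dr dθ.

Under the substitution, the integrand becomes 22r^4, so

    ∬_D (22(x^2 + y^2)^2) dA = ∫_{0}^{2π} ∫_{4}^{6} (22r^4) · r dr dθ.

Inner integral (in r): ∫_{4}^{6} (22r^4) · r dr = 468160/3.

Outer integral (in θ): ∫_{0}^{2π} (468160/3) dθ = 936320π/3.

Therefore ∬_D (22(x^2 + y^2)^2) dA = 936320π/3.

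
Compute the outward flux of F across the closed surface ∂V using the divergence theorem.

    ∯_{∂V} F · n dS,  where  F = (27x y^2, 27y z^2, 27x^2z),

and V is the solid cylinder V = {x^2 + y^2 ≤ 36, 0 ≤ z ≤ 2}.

By the divergence theorem,

    ∯_{∂V} F · n dS = ∭_V (∇ · F) dV.

Compute the divergence:
    ∇ · F = ∂F_x/∂x + ∂F_y/∂y + ∂F_z/∂z = 27y^2 + 27z^2 + 27x^2 = 27x^2 + 27y^2 + 27z^2.

In cylindrical coordinates, x = r cos(θ), y = r sin(θ), z = z, dV = r dr dθ dz, with 0 ≤ r ≤ 6, 0 ≤ θ ≤ 2π, 0 ≤ z ≤ 2.

The integrand, after substitution and multiplying by the volume element, becomes (27r^2 + 27z^2) · r, so

    ∭_V (∇·F) dV = ∫_0^{2π} ∫_0^{6} ∫_0^{2} (27r^2 + 27z^2) · r dz dr dθ.

Inner (z from 0 to 2): 54r^3 + 72r.
Middle (r from 0 to 6): 18792.
Outer (θ from 0 to 2π): 37584π.

Therefore ∯_{∂V} F · n dS = 37584π.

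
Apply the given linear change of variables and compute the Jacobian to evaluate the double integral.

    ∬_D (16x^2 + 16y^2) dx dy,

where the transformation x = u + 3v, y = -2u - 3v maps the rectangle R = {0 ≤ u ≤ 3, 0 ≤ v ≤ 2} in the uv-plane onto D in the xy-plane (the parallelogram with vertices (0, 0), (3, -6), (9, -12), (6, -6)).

Compute the Jacobian determinant of (x, y) with respect to (u, v):

    ∂(x,y)/∂(u,v) = | 1  3 | = (1)(-3) - (3)(-2) = 3.
                   | -2  -3 |

Its absolute value is |J| = 3 (the area scaling factor).

Substituting x = u + 3v, y = -2u - 3v into the integrand,

    16x^2 + 16y^2 → 80u^2 + 288u v + 288v^2,

so the integral becomes

    ∬_R (80u^2 + 288u v + 288v^2) · |J| du dv = ∫_0^3 ∫_0^2 (240u^2 + 864u v + 864v^2) dv du.

Inner (v): 480u^2 + 1728u + 2304.
Outer (u): 19008.

Therefore ∬_D (16x^2 + 16y^2) dx dy = 19008.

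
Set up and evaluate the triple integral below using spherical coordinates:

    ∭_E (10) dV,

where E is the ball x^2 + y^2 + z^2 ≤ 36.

In spherical coordinates, x = ρ sin(φ) cos(θ), y = ρ sin(φ) sin(θ), z = ρ cos(φ), and dV = ρ^2 sin(φ) dρ dφ dθ.

The integrand becomes 10, so

    ∭_E (10) dV = ∫_{0}^{2π} ∫_{0}^{π} ∫_{0}^{6} (10) · ρ^2 sin(φ) dρ dφ dθ.

Inner (ρ): 720sin(φ).
Middle (φ): 1440.
Outer (θ): 2880π.

Therefore the triple integral equals 2880π.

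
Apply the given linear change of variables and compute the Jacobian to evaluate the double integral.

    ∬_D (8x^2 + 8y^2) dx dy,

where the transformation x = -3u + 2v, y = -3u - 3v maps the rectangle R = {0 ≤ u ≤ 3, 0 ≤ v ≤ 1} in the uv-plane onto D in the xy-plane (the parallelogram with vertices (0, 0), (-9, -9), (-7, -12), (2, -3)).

Compute the Jacobian determinant of (x, y) with respect to (u, v):

    ∂(x,y)/∂(u,v) = | -3  2 | = (-3)(-3) - (2)(-3) = 15.
                   | -3  -3 |

Its absolute value is |J| = 15 (the area scaling factor).

Substituting x = -3u + 2v, y = -3u - 3v into the integrand,

    8x^2 + 8y^2 → 144u^2 + 48u v + 104v^2,

so the integral becomes

    ∬_R (144u^2 + 48u v + 104v^2) · |J| du dv = ∫_0^3 ∫_0^1 (2160u^2 + 720u v + 1560v^2) dv du.

Inner (v): 2160u^2 + 360u + 520.
Outer (u): 22620.

Therefore ∬_D (8x^2 + 8y^2) dx dy = 22620.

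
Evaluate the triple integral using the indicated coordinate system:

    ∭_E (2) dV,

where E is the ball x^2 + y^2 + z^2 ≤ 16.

In spherical coordinates, x = ρ sin(φ) cos(θ), y = ρ sin(φ) sin(θ), z = ρ cos(φ), and dV = ρ^2 sin(φ) dρ dφ dθ.

The integrand becomes 2, so

    ∭_E (2) dV = ∫_{0}^{2π} ∫_{0}^{π} ∫_{0}^{4} (2) · ρ^2 sin(φ) dρ dφ dθ.

Inner (ρ): 128sin(φ)/3.
Middle (φ): 256/3.
Outer (θ): 512π/3.

Therefore the triple integral equals 512π/3.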